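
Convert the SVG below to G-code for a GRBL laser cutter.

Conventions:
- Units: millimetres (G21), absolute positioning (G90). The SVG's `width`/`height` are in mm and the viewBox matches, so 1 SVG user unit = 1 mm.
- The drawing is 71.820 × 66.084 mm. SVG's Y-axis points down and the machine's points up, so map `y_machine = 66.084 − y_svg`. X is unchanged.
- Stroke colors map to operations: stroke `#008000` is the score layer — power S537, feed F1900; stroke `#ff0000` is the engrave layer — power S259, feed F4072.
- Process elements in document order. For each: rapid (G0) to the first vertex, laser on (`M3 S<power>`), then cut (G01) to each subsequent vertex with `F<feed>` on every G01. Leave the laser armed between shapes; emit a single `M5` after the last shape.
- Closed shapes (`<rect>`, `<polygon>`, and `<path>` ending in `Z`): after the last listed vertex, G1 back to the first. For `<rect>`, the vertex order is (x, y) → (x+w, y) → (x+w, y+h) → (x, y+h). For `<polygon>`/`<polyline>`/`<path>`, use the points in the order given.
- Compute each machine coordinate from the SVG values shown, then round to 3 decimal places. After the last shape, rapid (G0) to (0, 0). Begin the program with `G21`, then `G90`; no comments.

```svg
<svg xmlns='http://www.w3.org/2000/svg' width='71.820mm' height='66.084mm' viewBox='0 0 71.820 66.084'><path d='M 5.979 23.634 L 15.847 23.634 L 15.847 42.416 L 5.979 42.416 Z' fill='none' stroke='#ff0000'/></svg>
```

G21
G90
G0 X5.979 Y42.450
M3 S259
G01 X15.847 Y42.450 F4072
G01 X15.847 Y23.668 F4072
G01 X5.979 Y23.668 F4072
G01 X5.979 Y42.450 F4072
M5
G0 X0.000 Y0.000

viewBox `0 0 71.820 66.084` with mm width/height → 1 unit = 1 mm. Flip: y_m = 66.084 − y_svg.

**Shape 1** — `<path>` rectangle, stroke `#ff0000` → engrave (S259, F4072). Machine vertices: (5.979,42.450) → (15.847,42.450) → (15.847,23.668) → (5.979,23.668) → (5.979,42.450). Closed: final G1 returns to the first vertex.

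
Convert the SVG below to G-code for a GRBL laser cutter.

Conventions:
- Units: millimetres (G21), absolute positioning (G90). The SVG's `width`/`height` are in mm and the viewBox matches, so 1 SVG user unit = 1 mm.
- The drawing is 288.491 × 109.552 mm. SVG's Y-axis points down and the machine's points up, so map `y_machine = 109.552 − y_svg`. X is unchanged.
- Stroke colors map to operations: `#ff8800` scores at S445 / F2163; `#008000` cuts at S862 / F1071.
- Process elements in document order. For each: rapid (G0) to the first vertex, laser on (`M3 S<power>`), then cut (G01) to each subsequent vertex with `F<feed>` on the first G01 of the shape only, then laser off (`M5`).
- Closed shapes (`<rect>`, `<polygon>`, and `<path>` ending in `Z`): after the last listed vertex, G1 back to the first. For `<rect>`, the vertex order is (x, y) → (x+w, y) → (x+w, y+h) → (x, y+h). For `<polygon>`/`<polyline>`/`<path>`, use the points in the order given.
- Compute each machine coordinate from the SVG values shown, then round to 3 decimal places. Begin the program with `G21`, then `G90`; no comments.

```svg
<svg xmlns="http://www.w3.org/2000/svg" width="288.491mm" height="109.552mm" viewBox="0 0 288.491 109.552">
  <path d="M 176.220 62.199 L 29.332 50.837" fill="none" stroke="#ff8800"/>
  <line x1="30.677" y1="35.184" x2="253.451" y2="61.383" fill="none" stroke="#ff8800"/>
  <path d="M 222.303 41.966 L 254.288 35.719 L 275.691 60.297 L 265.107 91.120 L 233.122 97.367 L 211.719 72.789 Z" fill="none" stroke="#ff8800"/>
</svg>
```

1 u = 1 mm; y_m = 109.552 − y.

[1] `<path>` line segment, #ff8800→score S445 F2163: (176.220,47.353) → (29.332,58.715)

[2] `<line>` line segment, #ff8800→score S445 F2163: (30.677,74.368) → (253.451,48.169)

[3] `<path>` regular polygon, #ff8800→score S445 F2163: (222.303,67.586) → (254.288,73.833) → (275.691,49.255) → (265.107,18.432) → (233.122,12.185) → (211.719,36.763) → (222.303,67.586) (closed)

G21
G90
G0 X176.220 Y47.353
M3 S445
G01 X29.332 Y58.715 F2163
M5
G0 X30.677 Y74.368
M3 S445
G01 X253.451 Y48.169 F2163
M5
G0 X222.303 Y67.586
M3 S445
G01 X254.288 Y73.833 F2163
G01 X275.691 Y49.255
G01 X265.107 Y18.432
G01 X233.122 Y12.185
G01 X211.719 Y36.763
G01 X222.303 Y67.586
M5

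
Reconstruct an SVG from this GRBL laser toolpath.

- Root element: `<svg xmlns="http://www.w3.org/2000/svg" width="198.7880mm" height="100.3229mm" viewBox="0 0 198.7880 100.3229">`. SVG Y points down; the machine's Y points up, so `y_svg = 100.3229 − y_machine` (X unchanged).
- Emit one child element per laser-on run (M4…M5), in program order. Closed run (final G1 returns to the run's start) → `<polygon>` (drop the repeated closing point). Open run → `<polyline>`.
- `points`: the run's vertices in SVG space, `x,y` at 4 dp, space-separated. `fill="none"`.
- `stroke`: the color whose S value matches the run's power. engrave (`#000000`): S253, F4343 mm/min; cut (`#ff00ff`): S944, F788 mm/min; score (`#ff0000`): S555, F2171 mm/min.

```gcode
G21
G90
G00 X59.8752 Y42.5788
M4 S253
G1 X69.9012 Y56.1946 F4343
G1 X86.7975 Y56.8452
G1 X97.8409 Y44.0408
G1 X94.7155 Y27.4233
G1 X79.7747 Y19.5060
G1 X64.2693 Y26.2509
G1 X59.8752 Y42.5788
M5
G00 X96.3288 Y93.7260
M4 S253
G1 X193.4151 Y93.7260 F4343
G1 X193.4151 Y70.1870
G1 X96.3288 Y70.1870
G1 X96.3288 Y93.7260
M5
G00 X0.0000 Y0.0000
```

<svg xmlns="http://www.w3.org/2000/svg" width="198.7880mm" height="100.3229mm" viewBox="0 0 198.7880 100.3229">
  <polygon points="59.8752,57.7441 69.9012,44.1283 86.7975,43.4777 97.8409,56.2821 94.7155,72.8996 79.7747,80.8169 64.2693,74.0720" fill="none" stroke="#000000"/>
  <polygon points="96.3288,6.5969 193.4151,6.5969 193.4151,30.1359 96.3288,30.1359" fill="none" stroke="#000000"/>
</svg>

Each laser-on run becomes one SVG element. Flip Y back into SVG space with y_svg = 100.3229 − y_machine. Every run uses S253, so all elements get stroke `#000000` (engrave).

Run 1: The run returns to its start, so emit a `<polygon>` with points (Y-flipped): 59.8752,57.7441 69.9012,44.1283 86.7975,43.4777 97.8409,56.2821 94.7155,72.8996 79.7747,80.8169 64.2693,74.0720.

Run 2: The run returns to its start, so emit a `<polygon>` with points (Y-flipped): 96.3288,6.5969 193.4151,6.5969 193.4151,30.1359 96.3288,30.1359.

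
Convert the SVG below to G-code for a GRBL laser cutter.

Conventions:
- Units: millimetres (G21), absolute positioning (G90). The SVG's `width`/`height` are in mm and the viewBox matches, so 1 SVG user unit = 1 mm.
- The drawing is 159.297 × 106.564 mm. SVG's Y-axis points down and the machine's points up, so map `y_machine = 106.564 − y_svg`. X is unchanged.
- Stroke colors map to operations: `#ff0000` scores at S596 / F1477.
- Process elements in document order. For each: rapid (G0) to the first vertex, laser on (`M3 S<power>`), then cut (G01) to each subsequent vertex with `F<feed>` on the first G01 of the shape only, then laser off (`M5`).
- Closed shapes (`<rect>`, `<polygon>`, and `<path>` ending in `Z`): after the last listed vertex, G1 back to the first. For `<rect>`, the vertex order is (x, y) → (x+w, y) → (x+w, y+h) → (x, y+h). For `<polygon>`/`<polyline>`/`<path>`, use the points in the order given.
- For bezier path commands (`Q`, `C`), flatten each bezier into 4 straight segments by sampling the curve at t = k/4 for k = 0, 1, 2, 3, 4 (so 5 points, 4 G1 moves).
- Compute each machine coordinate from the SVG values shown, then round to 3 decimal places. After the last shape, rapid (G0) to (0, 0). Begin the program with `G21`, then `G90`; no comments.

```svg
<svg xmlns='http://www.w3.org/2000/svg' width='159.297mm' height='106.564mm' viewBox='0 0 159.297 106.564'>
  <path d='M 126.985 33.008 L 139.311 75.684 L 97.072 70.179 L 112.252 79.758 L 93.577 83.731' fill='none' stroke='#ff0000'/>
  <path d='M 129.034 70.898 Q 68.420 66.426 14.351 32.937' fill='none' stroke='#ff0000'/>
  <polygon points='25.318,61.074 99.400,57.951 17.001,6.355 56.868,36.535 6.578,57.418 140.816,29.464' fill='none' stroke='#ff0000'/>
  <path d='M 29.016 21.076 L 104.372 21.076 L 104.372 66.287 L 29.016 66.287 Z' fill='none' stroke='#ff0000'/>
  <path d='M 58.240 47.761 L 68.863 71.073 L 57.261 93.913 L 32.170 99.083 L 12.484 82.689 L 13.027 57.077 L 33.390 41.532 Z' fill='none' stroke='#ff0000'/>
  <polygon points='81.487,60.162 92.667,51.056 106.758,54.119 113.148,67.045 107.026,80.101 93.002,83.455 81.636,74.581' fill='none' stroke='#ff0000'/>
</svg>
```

G21
G90
G0 X126.985 Y73.556
M3 S596
G01 X139.311 Y30.880 F1477
G01 X97.072 Y36.385
G01 X112.252 Y26.806
G01 X93.577 Y22.833
M5
G0 X129.034 Y35.666
M3 S596
G01 X99.136 Y39.716 F1477
G01 X70.056 Y47.392
G01 X41.795 Y58.696
G01 X14.351 Y73.627
M5
G0 X25.318 Y45.490
M3 S596
G01 X99.400 Y48.613 F1477
G01 X17.001 Y100.209
G01 X56.868 Y70.029
G01 X6.578 Y49.146
G01 X140.816 Y77.100
G01 X25.318 Y45.490
M5
G0 X29.016 Y85.488
M3 S596
G01 X104.372 Y85.488 F1477
G01 X104.372 Y40.277
G01 X29.016 Y40.277
G01 X29.016 Y85.488
M5
G0 X58.240 Y58.803
M3 S596
G01 X68.863 Y35.491 F1477
G01 X57.261 Y12.651
G01 X32.170 Y7.481
G01 X12.484 Y23.875
G01 X13.027 Y49.487
G01 X33.390 Y65.032
G01 X58.240 Y58.803
M5
G0 X81.487 Y46.402
M3 S596
G01 X92.667 Y55.508 F1477
G01 X106.758 Y52.445
G01 X113.148 Y39.519
G01 X107.026 Y26.463
G01 X93.002 Y23.109
G01 X81.636 Y31.983
G01 X81.487 Y46.402
M5
G0 X0.000 Y0.000

1 u = 1 mm; y_m = 106.564 − y.

[1] `<path>` open polyline, #ff0000→score S596 F1477: (126.985,73.556) → (139.311,30.880) → (97.072,36.385) → (112.252,26.806) → (93.577,22.833)

[2] `<path>` quadratic bezier, #ff0000→score S596 F1477: (129.034,35.666) → (99.136,39.716) → (70.056,47.392) → (41.795,58.696) → (14.351,73.627)

[3] `<polygon>` closed polygon, #ff0000→score S596 F1477: (25.318,45.490) → (99.400,48.613) → (17.001,100.209) → (56.868,70.029) → (6.578,49.146) → (140.816,77.100) → (25.318,45.490) (closed)

[4] `<path>` rectangle, #ff0000→score S596 F1477: (29.016,85.488) → (104.372,85.488) → (104.372,40.277) → (29.016,40.277) → (29.016,85.488) (closed)

[5] `<path>` regular polygon, #ff0000→score S596 F1477: (58.240,58.803) → (68.863,35.491) → (57.261,12.651) → (32.170,7.481) → (12.484,23.875) → (13.027,49.487) → (33.390,65.032) → (58.240,58.803) (closed)

[6] `<polygon>` regular polygon, #ff0000→score S596 F1477: (81.487,46.402) → (92.667,55.508) → (106.758,52.445) → (113.148,39.519) → (107.026,26.463) → (93.002,23.109) → (81.636,31.983) → (81.487,46.402) (closed)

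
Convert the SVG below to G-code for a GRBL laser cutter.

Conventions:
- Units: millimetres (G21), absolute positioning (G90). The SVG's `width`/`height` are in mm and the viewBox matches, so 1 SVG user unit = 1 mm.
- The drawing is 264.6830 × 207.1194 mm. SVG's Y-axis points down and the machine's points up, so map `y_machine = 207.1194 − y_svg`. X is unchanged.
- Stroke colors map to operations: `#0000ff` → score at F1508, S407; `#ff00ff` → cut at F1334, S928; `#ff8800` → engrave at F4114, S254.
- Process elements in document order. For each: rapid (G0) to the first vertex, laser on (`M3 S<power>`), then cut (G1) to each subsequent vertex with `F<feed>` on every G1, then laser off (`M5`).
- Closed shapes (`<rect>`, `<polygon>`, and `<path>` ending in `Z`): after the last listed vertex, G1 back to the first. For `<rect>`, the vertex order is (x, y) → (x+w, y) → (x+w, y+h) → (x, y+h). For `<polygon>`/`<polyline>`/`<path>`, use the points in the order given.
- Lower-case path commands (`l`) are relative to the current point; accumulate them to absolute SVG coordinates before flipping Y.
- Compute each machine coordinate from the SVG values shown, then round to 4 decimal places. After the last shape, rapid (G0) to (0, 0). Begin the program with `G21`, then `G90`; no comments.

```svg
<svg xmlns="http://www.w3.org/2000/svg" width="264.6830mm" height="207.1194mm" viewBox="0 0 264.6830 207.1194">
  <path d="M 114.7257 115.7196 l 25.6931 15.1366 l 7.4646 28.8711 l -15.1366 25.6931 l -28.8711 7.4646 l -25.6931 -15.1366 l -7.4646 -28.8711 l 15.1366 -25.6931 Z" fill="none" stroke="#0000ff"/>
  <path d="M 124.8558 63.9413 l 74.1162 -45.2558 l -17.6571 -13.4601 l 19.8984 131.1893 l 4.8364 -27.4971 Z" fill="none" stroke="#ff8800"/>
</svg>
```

G21
G90
G0 X114.7257 Y91.3998
M3 S407
G1 X140.4188 Y76.2632 F1508
G1 X147.8834 Y47.3921 F1508
G1 X132.7468 Y21.6990 F1508
G1 X103.8757 Y14.2344 F1508
G1 X78.1826 Y29.3710 F1508
G1 X70.7180 Y58.2421 F1508
G1 X85.8546 Y83.9352 F1508
G1 X114.7257 Y91.3998 F1508
M5
G0 X124.8558 Y143.1781
M3 S254
G1 X198.9720 Y188.4339 F4114
G1 X181.3149 Y201.8940 F4114
G1 X201.2133 Y70.7047 F4114
G1 X206.0497 Y98.2018 F4114
G1 X124.8558 Y143.1781 F4114
M5
G0 X0.0000 Y0.0000

1 u = 1 mm; y_m = 207.1194 − y.

[1] `<path>` regular polygon, #0000ff→score S407 F1508: (114.7257,91.3998) → (140.4188,76.2632) → (147.8834,47.3921) → (132.7468,21.6990) → (103.8757,14.2344) → (78.1826,29.3710) → (70.7180,58.2421) → (85.8546,83.9352) → (114.7257,91.3998) (closed)

[2] `<path>` closed polygon, #ff8800→engrave S254 F4114: (124.8558,143.1781) → (198.9720,188.4339) → (181.3149,201.8940) → (201.2133,70.7047) → (206.0497,98.2018) → (124.8558,143.1781) (closed)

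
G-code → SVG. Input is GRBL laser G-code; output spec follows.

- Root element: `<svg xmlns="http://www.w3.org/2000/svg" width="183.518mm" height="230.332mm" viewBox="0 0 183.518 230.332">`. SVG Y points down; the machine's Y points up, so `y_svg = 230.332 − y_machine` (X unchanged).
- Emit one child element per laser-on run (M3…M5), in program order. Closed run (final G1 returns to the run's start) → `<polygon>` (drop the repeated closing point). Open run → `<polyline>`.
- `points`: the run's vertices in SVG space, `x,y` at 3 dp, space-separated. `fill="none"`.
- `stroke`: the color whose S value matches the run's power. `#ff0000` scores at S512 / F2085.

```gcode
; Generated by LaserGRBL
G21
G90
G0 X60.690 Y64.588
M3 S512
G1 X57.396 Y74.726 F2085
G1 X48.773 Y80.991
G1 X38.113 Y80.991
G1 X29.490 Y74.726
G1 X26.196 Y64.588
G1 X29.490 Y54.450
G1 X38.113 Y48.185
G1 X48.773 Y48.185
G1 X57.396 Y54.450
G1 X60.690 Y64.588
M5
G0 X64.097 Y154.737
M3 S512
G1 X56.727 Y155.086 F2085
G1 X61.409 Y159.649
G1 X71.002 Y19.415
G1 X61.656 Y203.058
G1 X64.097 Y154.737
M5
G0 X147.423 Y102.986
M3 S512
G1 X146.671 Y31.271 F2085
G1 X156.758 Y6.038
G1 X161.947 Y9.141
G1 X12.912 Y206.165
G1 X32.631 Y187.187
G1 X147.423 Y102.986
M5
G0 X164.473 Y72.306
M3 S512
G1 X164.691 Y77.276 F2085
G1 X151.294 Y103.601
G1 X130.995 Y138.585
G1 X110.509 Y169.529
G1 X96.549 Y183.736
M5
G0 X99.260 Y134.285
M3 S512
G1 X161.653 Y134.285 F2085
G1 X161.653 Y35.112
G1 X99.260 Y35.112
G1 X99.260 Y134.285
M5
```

Each laser-on run becomes one SVG element. Flip Y back into SVG space with y_svg = 230.332 − y_machine. Every run uses S512, so all elements get stroke `#ff0000` (score).

Run 1: The run returns to its start, so emit a `<polygon>` with points (Y-flipped): 60.690,165.744 57.396,155.606 48.773,149.341 38.113,149.341 29.490,155.606 26.196,165.744 29.490,175.882 38.113,182.147 48.773,182.147 57.396,175.882.

Run 2: The run returns to its start, so emit a `<polygon>` with points (Y-flipped): 64.097,75.595 56.727,75.246 61.409,70.683 71.002,210.917 61.656,27.274.

Run 3: The run returns to its start, so emit a `<polygon>` with points (Y-flipped): 147.423,127.346 146.671,199.061 156.758,224.294 161.947,221.191 12.912,24.167 32.631,43.145.

Run 4: The run is open, so emit a `<polyline>` with points (Y-flipped): 164.473,158.026 164.691,153.056 151.294,126.731 130.995,91.747 110.509,60.803 96.549,46.596.

Run 5: The run returns to its start, so emit a `<polygon>` with points (Y-flipped): 99.260,96.047 161.653,96.047 161.653,195.220 99.260,195.220.

<svg xmlns="http://www.w3.org/2000/svg" width="183.518mm" height="230.332mm" viewBox="0 0 183.518 230.332">
  <polygon points="60.690,165.744 57.396,155.606 48.773,149.341 38.113,149.341 29.490,155.606 26.196,165.744 29.490,175.882 38.113,182.147 48.773,182.147 57.396,175.882" fill="none" stroke="#ff0000"/>
  <polygon points="64.097,75.595 56.727,75.246 61.409,70.683 71.002,210.917 61.656,27.274" fill="none" stroke="#ff0000"/>
  <polygon points="147.423,127.346 146.671,199.061 156.758,224.294 161.947,221.191 12.912,24.167 32.631,43.145" fill="none" stroke="#ff0000"/>
  <polyline points="164.473,158.026 164.691,153.056 151.294,126.731 130.995,91.747 110.509,60.803 96.549,46.596" fill="none" stroke="#ff0000"/>
  <polygon points="99.260,96.047 161.653,96.047 161.653,195.220 99.260,195.220" fill="none" stroke="#ff0000"/>
</svg>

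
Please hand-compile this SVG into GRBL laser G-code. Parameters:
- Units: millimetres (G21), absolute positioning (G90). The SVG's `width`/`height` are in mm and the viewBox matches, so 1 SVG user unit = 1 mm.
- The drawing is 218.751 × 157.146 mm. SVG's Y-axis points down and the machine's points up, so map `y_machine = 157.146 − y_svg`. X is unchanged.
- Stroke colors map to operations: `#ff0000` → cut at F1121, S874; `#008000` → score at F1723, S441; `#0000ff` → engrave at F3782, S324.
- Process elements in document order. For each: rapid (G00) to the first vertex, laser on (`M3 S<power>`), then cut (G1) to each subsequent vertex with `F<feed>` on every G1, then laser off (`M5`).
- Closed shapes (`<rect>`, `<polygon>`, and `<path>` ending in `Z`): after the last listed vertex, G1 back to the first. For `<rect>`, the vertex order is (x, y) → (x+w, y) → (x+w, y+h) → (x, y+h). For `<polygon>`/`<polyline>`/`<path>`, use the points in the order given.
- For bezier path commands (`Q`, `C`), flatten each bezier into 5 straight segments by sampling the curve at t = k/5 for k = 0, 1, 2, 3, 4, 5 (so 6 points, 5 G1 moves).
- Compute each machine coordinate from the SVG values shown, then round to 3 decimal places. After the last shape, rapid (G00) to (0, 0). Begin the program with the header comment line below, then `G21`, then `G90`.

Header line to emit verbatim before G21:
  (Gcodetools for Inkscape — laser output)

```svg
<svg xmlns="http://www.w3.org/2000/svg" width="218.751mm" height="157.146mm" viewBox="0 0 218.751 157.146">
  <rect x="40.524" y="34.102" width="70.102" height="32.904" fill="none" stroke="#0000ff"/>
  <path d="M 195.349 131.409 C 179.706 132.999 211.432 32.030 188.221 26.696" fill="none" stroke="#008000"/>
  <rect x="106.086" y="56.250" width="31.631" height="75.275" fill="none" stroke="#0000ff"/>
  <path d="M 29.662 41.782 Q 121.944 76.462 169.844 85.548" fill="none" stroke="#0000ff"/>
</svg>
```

(Gcodetools for Inkscape — laser output)
G21
G90
G00 X40.524 Y123.044
M3 S324
G1 X110.626 Y123.044 F3782
G1 X110.626 Y90.140 F3782
G1 X40.524 Y90.140 F3782
G1 X40.524 Y123.044 F3782
M5
G00 X195.349 Y25.737
M3 S441
G1 X190.829 Y35.505 F1723
G1 X192.767 Y60.373 F1723
G1 X196.252 Y90.829 F1723
G1 X196.374 Y117.359 F1723
G1 X188.221 Y130.450 F1723
M5
G00 X106.086 Y100.896
M3 S324
G1 X137.717 Y100.896 F3782
G1 X137.717 Y25.621 F3782
G1 X106.086 Y25.621 F3782
G1 X106.086 Y100.896 F3782
M5
G00 X29.662 Y115.364
M3 S324
G1 X64.800 Y102.516 F3782
G1 X96.386 Y91.715 F3782
G1 X124.423 Y82.962 F3782
G1 X148.909 Y76.256 F3782
G1 X169.844 Y71.598 F3782
M5
G00 X0.000 Y0.000

1 u = 1 mm; y_m = 157.146 − y.

[1] `<rect>` rectangle, #0000ff→engrave S324 F3782: (40.524,123.044) → (110.626,123.044) → (110.626,90.140) → (40.524,90.140) → (40.524,123.044) (closed)

[2] `<path>` cubic bezier, #008000→score S441 F1723: (195.349,25.737) → (190.829,35.505) → (192.767,60.373) → (196.252,90.829) → (196.374,117.359) → (188.221,130.450)

[3] `<rect>` rectangle, #0000ff→engrave S324 F3782: (106.086,100.896) → (137.717,100.896) → (137.717,25.621) → (106.086,25.621) → (106.086,100.896) (closed)

[4] `<path>` quadratic bezier, #0000ff→engrave S324 F3782: (29.662,115.364) → (64.800,102.516) → (96.386,91.715) → (124.423,82.962) → (148.909,76.256) → (169.844,71.598)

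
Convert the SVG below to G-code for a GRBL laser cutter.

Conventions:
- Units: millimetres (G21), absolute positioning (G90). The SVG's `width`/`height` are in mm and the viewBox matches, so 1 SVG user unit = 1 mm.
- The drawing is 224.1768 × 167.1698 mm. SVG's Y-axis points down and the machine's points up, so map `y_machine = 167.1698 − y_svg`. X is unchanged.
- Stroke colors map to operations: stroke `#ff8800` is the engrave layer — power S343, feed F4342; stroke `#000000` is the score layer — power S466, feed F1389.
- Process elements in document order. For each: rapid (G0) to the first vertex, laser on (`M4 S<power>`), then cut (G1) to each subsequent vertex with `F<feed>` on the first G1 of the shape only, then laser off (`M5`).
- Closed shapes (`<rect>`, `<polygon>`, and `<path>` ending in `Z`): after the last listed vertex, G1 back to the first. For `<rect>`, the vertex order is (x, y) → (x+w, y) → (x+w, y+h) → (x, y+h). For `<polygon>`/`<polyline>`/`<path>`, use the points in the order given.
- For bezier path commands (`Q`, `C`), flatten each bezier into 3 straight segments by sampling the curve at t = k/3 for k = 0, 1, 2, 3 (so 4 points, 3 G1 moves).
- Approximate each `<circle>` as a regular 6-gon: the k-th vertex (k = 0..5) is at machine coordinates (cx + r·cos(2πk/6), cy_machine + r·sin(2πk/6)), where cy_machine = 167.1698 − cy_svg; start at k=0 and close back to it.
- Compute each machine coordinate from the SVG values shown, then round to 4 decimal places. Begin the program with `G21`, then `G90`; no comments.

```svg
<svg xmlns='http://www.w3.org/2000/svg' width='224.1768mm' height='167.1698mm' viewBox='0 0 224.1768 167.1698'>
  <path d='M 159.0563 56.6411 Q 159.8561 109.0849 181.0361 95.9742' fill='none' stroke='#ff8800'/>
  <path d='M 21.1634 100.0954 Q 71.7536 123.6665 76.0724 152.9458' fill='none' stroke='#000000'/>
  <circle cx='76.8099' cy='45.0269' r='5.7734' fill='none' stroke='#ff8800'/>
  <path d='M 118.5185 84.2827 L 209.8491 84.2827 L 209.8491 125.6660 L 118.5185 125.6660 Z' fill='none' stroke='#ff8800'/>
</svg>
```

G21
G90
G0 X159.0563 Y110.5287
M4 S343
G1 X161.8540 Y82.8500 F4342
G1 X169.1806 Y69.7390
G1 X181.0361 Y71.1956
M5
G0 X21.1634 Y67.0744
M4 S466
G1 X49.7489 Y50.7261 F1389
G1 X68.0519 Y33.1093
G1 X76.0724 Y14.2240
M5
G0 X82.5833 Y122.1429
M4 S343
G1 X79.6966 Y127.1428 F4342
G1 X73.9232 Y127.1428
G1 X71.0365 Y122.1429
G1 X73.9232 Y117.1430
G1 X79.6966 Y117.1430
G1 X82.5833 Y122.1429
M5
G0 X118.5185 Y82.8871
M4 S343
G1 X209.8491 Y82.8871 F4342
G1 X209.8491 Y41.5038
G1 X118.5185 Y41.5038
G1 X118.5185 Y82.8871
M5

Since the viewBox matches the mm dimensions, user units are millimetres directly. The only transform is the Y-flip y_m = 167.1698 − y_svg.

Shape 1 is a quadratic bezier drawn with `<path>`. Its stroke #ff8800 means engrave at S343, F4342. After flipping Y the toolpath is (159.0563,110.5287) → (161.8540,82.8500) → (169.1806,69.7390) → (181.0361,71.1956).

Shape 2 is a quadratic bezier drawn with `<path>`. Its stroke #000000 means score at S466, F1389. After flipping Y the toolpath is (21.1634,67.0744) → (49.7489,50.7261) → (68.0519,33.1093) → (76.0724,14.2240).

Shape 3 is a circle drawn with `<circle>`. Its stroke #ff8800 means engrave at S343, F4342. After flipping Y the toolpath is (82.5833,122.1429) → (79.6966,127.1428) → (73.9232,127.1428) → (71.0365,122.1429) → (73.9232,117.1430) → (79.6966,117.1430) → (82.5833,122.1429), returning to the start.

Shape 4 is a rectangle drawn with `<path>`. Its stroke #ff8800 means engrave at S343, F4342. After flipping Y the toolpath is (118.5185,82.8871) → (209.8491,82.8871) → (209.8491,41.5038) → (118.5185,41.5038) → (118.5185,82.8871), returning to the start.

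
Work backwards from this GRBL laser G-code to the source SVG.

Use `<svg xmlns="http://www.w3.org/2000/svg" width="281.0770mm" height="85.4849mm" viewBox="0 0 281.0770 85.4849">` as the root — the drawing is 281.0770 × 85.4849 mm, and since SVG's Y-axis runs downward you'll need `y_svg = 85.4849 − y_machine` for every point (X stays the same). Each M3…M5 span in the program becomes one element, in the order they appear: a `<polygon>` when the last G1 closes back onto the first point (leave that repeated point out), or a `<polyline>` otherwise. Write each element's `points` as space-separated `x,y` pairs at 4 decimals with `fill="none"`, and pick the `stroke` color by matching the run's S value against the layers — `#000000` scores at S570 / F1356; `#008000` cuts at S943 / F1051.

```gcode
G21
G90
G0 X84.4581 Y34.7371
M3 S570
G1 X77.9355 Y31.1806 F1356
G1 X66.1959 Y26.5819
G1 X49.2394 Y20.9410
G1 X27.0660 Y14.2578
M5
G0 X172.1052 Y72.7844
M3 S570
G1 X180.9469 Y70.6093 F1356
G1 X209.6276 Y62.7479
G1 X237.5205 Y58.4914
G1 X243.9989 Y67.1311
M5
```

<svg xmlns="http://www.w3.org/2000/svg" width="281.0770mm" height="85.4849mm" viewBox="0 0 281.0770 85.4849">
  <polyline points="84.4581,50.7478 77.9355,54.3043 66.1959,58.9030 49.2394,64.5439 27.0660,71.2271" fill="none" stroke="#000000"/>
  <polyline points="172.1052,12.7005 180.9469,14.8756 209.6276,22.7370 237.5205,26.9935 243.9989,18.3538" fill="none" stroke="#000000"/>
</svg>

y_svg = 85.4849 − y_m. Every run uses S570, so all elements get stroke `#000000` (score).

[1] open run; points: 84.4581,50.7478 77.9355,54.3043 66.1959,58.9030 49.2394,64.5439 27.0660,71.2271

[2] open run; points: 172.1052,12.7005 180.9469,14.8756 209.6276,22.7370 237.5205,26.9935 243.9989,18.3538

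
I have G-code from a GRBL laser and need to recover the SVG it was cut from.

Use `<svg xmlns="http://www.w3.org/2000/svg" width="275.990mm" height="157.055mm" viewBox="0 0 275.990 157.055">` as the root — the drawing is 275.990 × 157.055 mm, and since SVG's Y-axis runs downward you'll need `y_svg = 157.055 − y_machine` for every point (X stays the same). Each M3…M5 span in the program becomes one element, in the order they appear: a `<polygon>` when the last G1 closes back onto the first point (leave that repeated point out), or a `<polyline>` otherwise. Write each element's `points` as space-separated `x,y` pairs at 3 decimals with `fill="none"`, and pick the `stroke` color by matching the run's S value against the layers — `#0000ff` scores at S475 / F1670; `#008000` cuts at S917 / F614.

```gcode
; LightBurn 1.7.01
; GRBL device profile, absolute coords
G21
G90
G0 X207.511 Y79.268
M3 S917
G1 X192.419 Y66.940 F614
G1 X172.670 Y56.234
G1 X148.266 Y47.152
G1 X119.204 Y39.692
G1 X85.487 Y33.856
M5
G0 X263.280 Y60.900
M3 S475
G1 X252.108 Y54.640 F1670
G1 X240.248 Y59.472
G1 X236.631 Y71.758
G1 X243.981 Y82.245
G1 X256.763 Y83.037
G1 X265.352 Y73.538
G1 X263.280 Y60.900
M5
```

Each laser-on run becomes one SVG element. Flip Y back into SVG space with y_svg = 157.055 − y_machine.

Run 1: S917 ⇒ cut layer `#008000`. The run is open, so emit a `<polyline>` with points (Y-flipped): 207.511,77.787 192.419,90.115 172.670,100.821 148.266,109.903 119.204,117.363 85.487,123.199.

Run 2: the run's S475 means `#0000ff` (score). The run returns to its start, so emit a `<polygon>` with points (Y-flipped): 263.280,96.155 252.108,102.415 240.248,97.583 236.631,85.297 243.981,74.810 256.763,74.018 265.352,83.517.

<svg xmlns="http://www.w3.org/2000/svg" width="275.990mm" height="157.055mm" viewBox="0 0 275.990 157.055">
  <polyline points="207.511,77.787 192.419,90.115 172.670,100.821 148.266,109.903 119.204,117.363 85.487,123.199" fill="none" stroke="#008000"/>
  <polygon points="263.280,96.155 252.108,102.415 240.248,97.583 236.631,85.297 243.981,74.810 256.763,74.018 265.352,83.517" fill="none" stroke="#0000ff"/>
</svg>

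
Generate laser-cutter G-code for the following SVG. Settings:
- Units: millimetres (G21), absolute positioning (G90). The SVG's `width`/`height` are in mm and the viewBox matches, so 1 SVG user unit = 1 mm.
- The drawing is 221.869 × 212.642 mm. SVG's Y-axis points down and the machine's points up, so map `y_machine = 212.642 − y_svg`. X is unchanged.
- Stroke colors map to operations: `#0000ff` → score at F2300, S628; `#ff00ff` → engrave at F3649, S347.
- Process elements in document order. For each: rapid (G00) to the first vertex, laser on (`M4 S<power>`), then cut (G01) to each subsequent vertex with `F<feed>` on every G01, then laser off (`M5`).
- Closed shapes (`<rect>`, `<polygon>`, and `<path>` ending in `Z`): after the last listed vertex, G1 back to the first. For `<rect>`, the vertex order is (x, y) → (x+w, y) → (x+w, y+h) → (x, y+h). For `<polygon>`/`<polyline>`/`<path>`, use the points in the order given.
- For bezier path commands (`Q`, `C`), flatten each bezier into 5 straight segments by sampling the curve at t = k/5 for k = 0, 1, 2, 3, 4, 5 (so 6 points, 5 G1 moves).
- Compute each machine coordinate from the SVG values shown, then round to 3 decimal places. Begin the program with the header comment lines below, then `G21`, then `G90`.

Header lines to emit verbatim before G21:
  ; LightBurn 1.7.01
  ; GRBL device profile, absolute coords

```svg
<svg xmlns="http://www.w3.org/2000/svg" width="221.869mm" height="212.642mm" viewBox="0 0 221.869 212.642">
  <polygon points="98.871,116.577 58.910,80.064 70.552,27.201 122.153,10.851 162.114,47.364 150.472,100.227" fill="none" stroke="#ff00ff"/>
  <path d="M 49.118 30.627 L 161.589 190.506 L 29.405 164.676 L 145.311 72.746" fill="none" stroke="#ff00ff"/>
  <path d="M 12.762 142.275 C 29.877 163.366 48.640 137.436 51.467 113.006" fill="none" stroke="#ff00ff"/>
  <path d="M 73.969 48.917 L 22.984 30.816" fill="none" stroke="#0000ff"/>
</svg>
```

; LightBurn 1.7.01
; GRBL device profile, absolute coords
G21
G90
G00 X98.871 Y96.065
M4 S347
G01 X58.910 Y132.578 F3649
G01 X70.552 Y185.441 F3649
G01 X122.153 Y201.791 F3649
G01 X162.114 Y165.278 F3649
G01 X150.472 Y112.415 F3649
G01 X98.871 Y96.065 F3649
M5
G00 X49.118 Y182.015
M4 S347
G01 X161.589 Y22.136 F3649
G01 X29.405 Y47.966 F3649
G01 X145.311 Y139.896 F3649
M5
G00 X12.762 Y70.367
M4 S347
G01 X23.088 Y62.967 F3649
G01 X32.966 Y64.523 F3649
G01 X41.551 Y72.705 F3649
G01 X47.999 Y85.186 F3649
G01 X51.467 Y99.636 F3649
M5
G00 X73.969 Y163.725
M4 S628
G01 X22.984 Y181.826 F2300
M5

viewBox `0 0 221.869 212.642` with mm width/height → 1 unit = 1 mm. Flip: y_m = 212.642 − y_svg.

**Shape 1** — `<polygon>` regular polygon, stroke `#ff00ff` → engrave (S347, F3649). Machine vertices: (98.871,96.065) → (58.910,132.578) → (70.552,185.441) → (122.153,201.791) → (162.114,165.278) → (150.472,112.415) → (98.871,96.065). Closed: final G1 returns to the first vertex.

**Shape 2** — `<path>` open polyline, stroke `#ff00ff` → engrave (S347, F3649). Machine vertices: (49.118,182.015) → (161.589,22.136) → (29.405,47.966) → (145.311,139.896). Open path.

**Shape 3** — `<path>` cubic bezier, stroke `#ff00ff` → engrave (S347, F3649). Control points (SVG): P0=(12.762,142.275), P1=(29.877,163.366), P2=(48.640,137.436), P3=(51.467,113.006); sampled at t=k/5. Machine vertices: (12.762,70.367) → (23.088,62.967) → (32.966,64.523) → (41.551,72.705) → (47.999,85.186) → (51.467,99.636). Open path.

**Shape 4** — `<path>` line segment, stroke `#0000ff` → score (S628, F2300). Machine vertices: (73.969,163.725) → (22.984,181.826). Open path.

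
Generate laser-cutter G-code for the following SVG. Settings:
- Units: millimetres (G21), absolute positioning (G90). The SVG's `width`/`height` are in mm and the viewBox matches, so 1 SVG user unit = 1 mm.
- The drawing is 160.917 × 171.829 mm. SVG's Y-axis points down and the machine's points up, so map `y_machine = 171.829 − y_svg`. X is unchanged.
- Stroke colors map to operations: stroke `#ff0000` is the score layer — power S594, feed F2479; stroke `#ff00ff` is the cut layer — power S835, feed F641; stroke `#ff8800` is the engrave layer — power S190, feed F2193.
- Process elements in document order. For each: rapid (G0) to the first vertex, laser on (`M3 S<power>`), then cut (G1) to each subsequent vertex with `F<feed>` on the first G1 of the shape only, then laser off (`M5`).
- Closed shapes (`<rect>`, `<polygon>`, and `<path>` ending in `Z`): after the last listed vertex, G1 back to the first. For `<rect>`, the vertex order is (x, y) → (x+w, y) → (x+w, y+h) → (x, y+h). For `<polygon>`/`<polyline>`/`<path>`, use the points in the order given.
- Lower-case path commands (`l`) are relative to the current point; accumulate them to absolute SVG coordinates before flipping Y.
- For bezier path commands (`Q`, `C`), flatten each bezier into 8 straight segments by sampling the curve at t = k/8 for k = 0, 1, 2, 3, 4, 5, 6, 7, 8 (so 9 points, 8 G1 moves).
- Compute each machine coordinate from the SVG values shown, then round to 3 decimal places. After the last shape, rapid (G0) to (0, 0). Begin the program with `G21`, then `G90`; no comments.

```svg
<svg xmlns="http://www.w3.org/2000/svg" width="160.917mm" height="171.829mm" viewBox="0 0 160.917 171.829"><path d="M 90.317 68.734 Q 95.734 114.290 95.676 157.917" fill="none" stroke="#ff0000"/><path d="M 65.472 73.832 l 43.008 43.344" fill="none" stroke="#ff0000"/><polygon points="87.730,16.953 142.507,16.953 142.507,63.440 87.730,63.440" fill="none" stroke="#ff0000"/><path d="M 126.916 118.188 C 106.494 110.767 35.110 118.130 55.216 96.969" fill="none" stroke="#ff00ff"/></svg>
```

G21
G90
G0 X90.317 Y103.095
M3 S594
G1 X91.586 Y91.736 F2479
G1 X92.683 Y80.438
G1 X93.610 Y69.199
G1 X94.365 Y58.021
G1 X94.950 Y46.904
G1 X95.363 Y35.846
G1 X95.605 Y24.849
G1 X95.676 Y13.912
M5
G0 X65.472 Y97.997
M3 S594
G1 X108.480 Y54.653 F2479
M5
G0 X87.730 Y154.876
M3 S594
G1 X142.507 Y154.876 F2479
G1 X142.507 Y108.389
G1 X87.730 Y108.389
G1 X87.730 Y154.876
M5
G0 X126.916 Y53.641
M3 S835
G1 X117.147 Y55.815 F641
G1 X104.270 Y57.111
G1 X89.954 Y58.036
G1 X75.868 Y59.098
G1 X63.682 Y60.804
G1 X55.065 Y63.661
G1 X51.687 Y68.177
G1 X55.216 Y74.860
M5
G0 X0.000 Y0.000

viewBox `0 0 160.917 171.829` with mm width/height → 1 unit = 1 mm. Flip: y_m = 171.829 − y_svg.

**Shape 1** — `<path>` quadratic bezier, stroke `#ff0000` → score (S594, F2479). Control points (SVG): P0=(90.317,68.734), P1=(95.734,114.290), P2=(95.676,157.917); sampled at t=k/8. Machine vertices: (90.317,103.095) → (91.586,91.736) → (92.683,80.438) → (93.610,69.199) → (94.365,58.021) → (94.950,46.904) → (95.363,35.846) → (95.605,24.849) → (95.676,13.912). Open path.

**Shape 2** — `<path>` line segment, stroke `#ff0000` → score (S594, F2479). Machine vertices: (65.472,97.997) → (108.480,54.653). Open path.

**Shape 3** — `<polygon>` rectangle, stroke `#ff0000` → score (S594, F2479). Machine vertices: (87.730,154.876) → (142.507,154.876) → (142.507,108.389) → (87.730,108.389) → (87.730,154.876). Closed: final G1 returns to the first vertex.

**Shape 4** — `<path>` cubic bezier, stroke `#ff00ff` → cut (S835, F641). Control points (SVG): P0=(126.916,118.188), P1=(106.494,110.767), P2=(35.110,118.130), P3=(55.216,96.969); sampled at t=k/8. Machine vertices: (126.916,53.641) → (117.147,55.815) → (104.270,57.111) → (89.954,58.036) → (75.868,59.098) → (63.682,60.804) → (55.065,63.661) → (51.687,68.177) → (55.216,74.860). Open path.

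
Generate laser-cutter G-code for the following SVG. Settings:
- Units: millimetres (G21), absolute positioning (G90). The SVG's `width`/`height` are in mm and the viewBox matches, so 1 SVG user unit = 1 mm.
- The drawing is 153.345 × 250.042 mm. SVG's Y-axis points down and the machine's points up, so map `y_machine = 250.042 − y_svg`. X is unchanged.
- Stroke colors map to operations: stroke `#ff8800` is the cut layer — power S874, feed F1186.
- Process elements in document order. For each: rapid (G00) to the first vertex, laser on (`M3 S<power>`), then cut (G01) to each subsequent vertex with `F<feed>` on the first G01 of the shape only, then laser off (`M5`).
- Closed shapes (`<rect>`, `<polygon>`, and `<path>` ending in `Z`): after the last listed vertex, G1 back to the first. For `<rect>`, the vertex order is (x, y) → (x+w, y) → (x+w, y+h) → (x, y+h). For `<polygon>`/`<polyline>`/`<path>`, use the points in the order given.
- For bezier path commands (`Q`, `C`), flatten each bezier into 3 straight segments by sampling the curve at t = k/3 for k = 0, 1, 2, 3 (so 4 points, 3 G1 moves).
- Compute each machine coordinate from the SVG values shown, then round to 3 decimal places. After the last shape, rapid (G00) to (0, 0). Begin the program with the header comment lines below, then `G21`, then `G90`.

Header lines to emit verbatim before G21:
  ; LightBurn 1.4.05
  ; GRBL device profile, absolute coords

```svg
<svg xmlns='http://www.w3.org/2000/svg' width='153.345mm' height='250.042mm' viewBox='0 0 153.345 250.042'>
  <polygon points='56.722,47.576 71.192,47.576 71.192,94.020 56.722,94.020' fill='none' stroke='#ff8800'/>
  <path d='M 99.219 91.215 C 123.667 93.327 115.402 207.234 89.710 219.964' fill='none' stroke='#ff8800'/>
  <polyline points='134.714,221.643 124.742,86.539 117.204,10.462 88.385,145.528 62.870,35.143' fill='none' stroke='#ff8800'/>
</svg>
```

1 u = 1 mm; y_m = 250.042 − y.

[1] `<polygon>` rectangle, #ff8800→cut S874 F1186: (56.722,202.466) → (71.192,202.466) → (71.192,156.022) → (56.722,156.022) → (56.722,202.466) (closed)

[2] `<path>` cubic bezier, #ff8800→cut S874 F1186: (99.219,158.827) → (113.329,127.338) → (109.027,68.646) → (89.710,30.078)

[3] `<polyline>` open polyline, #ff8800→cut S874 F1186: (134.714,28.399) → (124.742,163.503) → (117.204,239.580) → (88.385,104.514) → (62.870,214.899)

; LightBurn 1.4.05
; GRBL device profile, absolute coords
G21
G90
G00 X56.722 Y202.466
M3 S874
G01 X71.192 Y202.466 F1186
G01 X71.192 Y156.022
G01 X56.722 Y156.022
G01 X56.722 Y202.466
M5
G00 X99.219 Y158.827
M3 S874
G01 X113.329 Y127.338 F1186
G01 X109.027 Y68.646
G01 X89.710 Y30.078
M5
G00 X134.714 Y28.399
M3 S874
G01 X124.742 Y163.503 F1186
G01 X117.204 Y239.580
G01 X88.385 Y104.514
G01 X62.870 Y214.899
M5
G00 X0.000 Y0.000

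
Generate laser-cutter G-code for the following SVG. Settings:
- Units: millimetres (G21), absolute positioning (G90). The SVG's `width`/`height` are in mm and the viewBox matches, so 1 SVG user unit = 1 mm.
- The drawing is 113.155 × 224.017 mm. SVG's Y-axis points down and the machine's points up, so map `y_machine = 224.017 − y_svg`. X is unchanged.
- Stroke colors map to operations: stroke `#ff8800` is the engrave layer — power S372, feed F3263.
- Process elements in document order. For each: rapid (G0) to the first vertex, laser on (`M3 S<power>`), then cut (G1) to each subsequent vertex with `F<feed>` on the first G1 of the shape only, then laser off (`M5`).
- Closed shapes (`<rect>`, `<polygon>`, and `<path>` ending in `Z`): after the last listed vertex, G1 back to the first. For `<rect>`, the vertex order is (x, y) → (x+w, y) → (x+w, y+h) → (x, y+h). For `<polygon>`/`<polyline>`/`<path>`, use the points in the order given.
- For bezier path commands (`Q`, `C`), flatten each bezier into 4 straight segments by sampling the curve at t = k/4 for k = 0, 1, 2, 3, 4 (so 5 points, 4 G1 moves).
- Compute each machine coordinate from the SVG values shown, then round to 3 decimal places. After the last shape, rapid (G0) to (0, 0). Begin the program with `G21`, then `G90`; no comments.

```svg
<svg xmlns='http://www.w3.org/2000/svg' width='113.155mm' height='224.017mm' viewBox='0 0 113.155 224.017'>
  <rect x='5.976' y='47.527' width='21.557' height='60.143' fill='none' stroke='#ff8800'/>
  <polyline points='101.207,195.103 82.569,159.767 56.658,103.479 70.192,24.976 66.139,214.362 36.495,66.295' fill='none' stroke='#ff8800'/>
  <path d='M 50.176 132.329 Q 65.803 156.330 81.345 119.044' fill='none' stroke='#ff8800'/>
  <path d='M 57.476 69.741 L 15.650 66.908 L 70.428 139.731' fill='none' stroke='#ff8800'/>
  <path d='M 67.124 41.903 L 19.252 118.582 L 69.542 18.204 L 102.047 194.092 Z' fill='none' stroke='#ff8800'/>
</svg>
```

Since the viewBox matches the mm dimensions, user units are millimetres directly. The only transform is the Y-flip y_m = 224.017 − y_svg.

Shape 1 is a rectangle drawn with `<rect>`. Its stroke #ff8800 means engrave at S372, F3263. After flipping Y the toolpath is (5.976,176.490) → (27.533,176.490) → (27.533,116.347) → (5.976,116.347) → (5.976,176.490), returning to the start.

Shape 2 is a open polyline drawn with `<polyline>`. Its stroke #ff8800 means engrave at S372, F3263. After flipping Y the toolpath is (101.207,28.914) → (82.569,64.250) → (56.658,120.538) → (70.192,199.041) → (66.139,9.655) → (36.495,157.722).

Shape 3 is a quadratic bezier drawn with `<path>`. Its stroke #ff8800 means engrave at S372, F3263. After flipping Y the toolpath is (50.176,91.688) → (57.984,83.518) → (65.782,83.009) → (73.569,90.160) → (81.345,104.973).

Shape 4 is a open polyline drawn with `<path>`. Its stroke #ff8800 means engrave at S372, F3263. After flipping Y the toolpath is (57.476,154.276) → (15.650,157.109) → (70.428,84.286).

Shape 5 is a closed polygon drawn with `<path>`. Its stroke #ff8800 means engrave at S372, F3263. After flipping Y the toolpath is (67.124,182.114) → (19.252,105.435) → (69.542,205.813) → (102.047,29.925) → (67.124,182.114), returning to the start.

G21
G90
G0 X5.976 Y176.490
M3 S372
G1 X27.533 Y176.490 F3263
G1 X27.533 Y116.347
G1 X5.976 Y116.347
G1 X5.976 Y176.490
M5
G0 X101.207 Y28.914
M3 S372
G1 X82.569 Y64.250 F3263
G1 X56.658 Y120.538
G1 X70.192 Y199.041
G1 X66.139 Y9.655
G1 X36.495 Y157.722
M5
G0 X50.176 Y91.688
M3 S372
G1 X57.984 Y83.518 F3263
G1 X65.782 Y83.009
G1 X73.569 Y90.160
G1 X81.345 Y104.973
M5
G0 X57.476 Y154.276
M3 S372
G1 X15.650 Y157.109 F3263
G1 X70.428 Y84.286
M5
G0 X67.124 Y182.114
M3 S372
G1 X19.252 Y105.435 F3263
G1 X69.542 Y205.813
G1 X102.047 Y29.925
G1 X67.124 Y182.114
M5
G0 X0.000 Y0.000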